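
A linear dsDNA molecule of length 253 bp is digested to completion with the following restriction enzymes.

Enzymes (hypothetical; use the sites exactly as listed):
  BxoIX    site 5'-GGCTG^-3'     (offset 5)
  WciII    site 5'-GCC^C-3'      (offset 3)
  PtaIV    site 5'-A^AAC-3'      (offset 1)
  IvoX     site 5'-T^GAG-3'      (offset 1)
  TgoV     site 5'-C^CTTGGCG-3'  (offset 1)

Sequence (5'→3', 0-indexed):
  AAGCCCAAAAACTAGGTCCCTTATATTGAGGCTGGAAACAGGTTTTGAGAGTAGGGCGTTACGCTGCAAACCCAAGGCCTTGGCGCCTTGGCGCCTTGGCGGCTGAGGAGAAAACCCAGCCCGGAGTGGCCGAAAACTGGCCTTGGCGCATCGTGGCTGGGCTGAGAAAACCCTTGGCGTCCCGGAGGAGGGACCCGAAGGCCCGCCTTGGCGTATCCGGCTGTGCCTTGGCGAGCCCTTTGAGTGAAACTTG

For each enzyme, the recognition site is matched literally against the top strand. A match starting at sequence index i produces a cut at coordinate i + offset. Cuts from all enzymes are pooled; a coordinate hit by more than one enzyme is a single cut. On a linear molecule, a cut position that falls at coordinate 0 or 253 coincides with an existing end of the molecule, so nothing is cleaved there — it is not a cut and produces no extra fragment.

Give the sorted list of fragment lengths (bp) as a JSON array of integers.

[1,1,2,3,3,4,4,4,4,4,5,6,6,7,7,7,8,8,9,10,10,10,11,13,17,18,18,22,31]

Scan for sites:
  BxoIX (GGCTG, off=5): starts [29, 100, 154, 159, 218] → cuts [34, 105, 159, 164, 223]
  WciII (GCCC, off=3): starts [2, 118, 200, 234] → cuts [5, 121, 203, 237]
  PtaIV (AAAC, off=1): starts [8, 35, 67, 111, 133, 167, 246] → cuts [9, 36, 68, 112, 134, 168, 247]
  IvoX (TGAG, off=1): starts [26, 45, 103, 162, 240] → cuts [27, 46, 104, 163, 241]
  TgoV (CCTTGGCG, off=1): starts [77, 85, 93, 140, 171, 205, 225] → cuts [78, 86, 94, 141, 172, 206, 226]

All cut coordinates (distinct, sorted): [5, 9, 27, 34, 36, 46, 68, 78, 86, 94, 104, 105, 112, 121, 134, 141, 159, 163, 164, 168, 172, 203, 206, 223, 226, 237, 241, 247]

Fragment lengths:
  [0,5): 5 bp
  [5,9): 4 bp
  [9,27): 18 bp
  [27,34): 7 bp
  [34,36): 2 bp
  [36,46): 10 bp
  [46,68): 22 bp
  [68,78): 10 bp
  [78,86): 8 bp
  [86,94): 8 bp
  [94,104): 10 bp
  [104,105): 1 bp
  [105,112): 7 bp
  [112,121): 9 bp
  [121,134): 13 bp
  [134,141): 7 bp
  [141,159): 18 bp
  [159,163): 4 bp
  [163,164): 1 bp
  [164,168): 4 bp
  [168,172): 4 bp
  [172,203): 31 bp
  [203,206): 3 bp
  [206,223): 17 bp
  [223,226): 3 bp
  [226,237): 11 bp
  [237,241): 4 bp
  [241,247): 6 bp
  [247,253): 6 bp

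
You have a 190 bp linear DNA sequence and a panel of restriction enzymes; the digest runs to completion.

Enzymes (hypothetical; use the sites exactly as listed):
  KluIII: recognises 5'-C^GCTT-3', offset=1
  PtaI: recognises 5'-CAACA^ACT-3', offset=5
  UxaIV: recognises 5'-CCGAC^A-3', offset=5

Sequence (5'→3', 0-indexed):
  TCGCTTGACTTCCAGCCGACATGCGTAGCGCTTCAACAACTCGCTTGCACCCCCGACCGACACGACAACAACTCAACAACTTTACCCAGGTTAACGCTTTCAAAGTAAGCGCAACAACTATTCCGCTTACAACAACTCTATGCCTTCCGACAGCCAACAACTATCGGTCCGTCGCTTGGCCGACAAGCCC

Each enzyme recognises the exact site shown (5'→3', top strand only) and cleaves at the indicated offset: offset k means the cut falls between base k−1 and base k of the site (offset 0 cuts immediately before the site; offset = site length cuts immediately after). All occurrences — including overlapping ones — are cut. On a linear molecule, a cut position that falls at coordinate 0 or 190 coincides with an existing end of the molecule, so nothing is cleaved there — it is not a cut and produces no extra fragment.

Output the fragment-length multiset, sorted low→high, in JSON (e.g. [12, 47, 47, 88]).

Site scan:
  KluIII (CGCTT, off=1): starts [1, 28, 41, 94, 123, 172] → cuts [2, 29, 42, 95, 124, 173]
  PtaI (CAACAACT, off=5): starts [33, 65, 73, 111, 129, 154] → cuts [38, 70, 78, 116, 134, 159]
  UxaIV (CCGACA, off=5): starts [15, 56, 146, 179] → cuts [20, 61, 151, 184]

Pooled cuts: [2, 20, 29, 38, 42, 61, 70, 78, 95, 116, 124, 134, 151, 159, 173, 184]

Fragments:
  [0,2): 2 bp
  [2,20): 18 bp
  [20,29): 9 bp
  [29,38): 9 bp
  [38,42): 4 bp
  [42,61): 19 bp
  [61,70): 9 bp
  [70,78): 8 bp
  [78,95): 17 bp
  [95,116): 21 bp
  [116,124): 8 bp
  [124,134): 10 bp
  [134,151): 17 bp
  [151,159): 8 bp
  [159,173): 14 bp
  [173,184): 11 bp
  [184,190): 6 bp

[2,4,6,8,8,8,9,9,9,10,11,14,17,17,18,19,21]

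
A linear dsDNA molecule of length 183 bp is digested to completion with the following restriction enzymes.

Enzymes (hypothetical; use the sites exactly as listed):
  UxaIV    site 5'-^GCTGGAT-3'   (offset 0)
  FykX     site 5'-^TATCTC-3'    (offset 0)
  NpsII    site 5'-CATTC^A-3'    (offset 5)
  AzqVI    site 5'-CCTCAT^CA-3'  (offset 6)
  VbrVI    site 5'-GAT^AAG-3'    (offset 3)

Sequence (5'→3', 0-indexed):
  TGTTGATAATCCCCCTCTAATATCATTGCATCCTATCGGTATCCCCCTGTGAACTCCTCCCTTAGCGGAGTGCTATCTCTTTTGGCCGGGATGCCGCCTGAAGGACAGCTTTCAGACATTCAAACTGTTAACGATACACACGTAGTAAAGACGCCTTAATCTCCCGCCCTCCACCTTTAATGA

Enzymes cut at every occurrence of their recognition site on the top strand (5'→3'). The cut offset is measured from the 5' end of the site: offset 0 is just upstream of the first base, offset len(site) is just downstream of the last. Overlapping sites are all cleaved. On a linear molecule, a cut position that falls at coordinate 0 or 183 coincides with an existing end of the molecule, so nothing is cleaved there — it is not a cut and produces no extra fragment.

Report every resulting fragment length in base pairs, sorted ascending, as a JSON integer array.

[48,62,73]

Scan for sites:
  UxaIV (GCTGGAT, off=0): no sites
  FykX (TATCTC, off=0): starts [73] → cuts [73]
  NpsII (CATTCA, off=5): starts [116] → cuts [121]
  AzqVI (CCTCATCA, off=6): no sites
  VbrVI (GATAAG, off=3): no sites

All cut coordinates (distinct, sorted): [73, 121]

Fragment lengths:
  [0,73): 73 bp
  [73,121): 48 bp
  [121,183): 62 bp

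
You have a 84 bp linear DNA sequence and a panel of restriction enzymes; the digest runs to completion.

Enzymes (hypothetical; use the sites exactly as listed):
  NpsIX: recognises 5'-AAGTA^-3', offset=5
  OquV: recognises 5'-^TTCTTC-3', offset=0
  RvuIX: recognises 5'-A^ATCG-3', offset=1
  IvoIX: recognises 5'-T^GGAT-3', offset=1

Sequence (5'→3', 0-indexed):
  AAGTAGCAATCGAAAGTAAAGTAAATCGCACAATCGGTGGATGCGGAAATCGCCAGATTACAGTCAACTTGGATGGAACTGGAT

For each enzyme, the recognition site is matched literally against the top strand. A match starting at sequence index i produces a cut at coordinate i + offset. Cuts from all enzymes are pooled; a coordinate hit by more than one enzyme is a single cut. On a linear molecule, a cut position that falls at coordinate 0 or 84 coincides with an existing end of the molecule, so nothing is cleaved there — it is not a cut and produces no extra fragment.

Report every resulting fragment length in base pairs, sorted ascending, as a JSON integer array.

[1,3,4,5,5,6,8,10,10,10,22]

Per-enzyme occurrences:
  NpsIX (AAGTA, off=5): starts [0, 13, 18] → cuts [5, 18, 23]
  OquV (TTCTTC, off=0): no sites
  RvuIX (AATCG, off=1): starts [7, 23, 31, 47] → cuts [8, 24, 32, 48]
  IvoIX (TGGAT, off=1): starts [37, 69, 79] → cuts [38, 70, 80]

Pooled cuts: [5, 8, 18, 23, 24, 32, 38, 48, 70, 80]

Fragments:
  [0,5): 5 bp
  [5,8): 3 bp
  [8,18): 10 bp
  [18,23): 5 bp
  [23,24): 1 bp
  [24,32): 8 bp
  [32,38): 6 bp
  [38,48): 10 bp
  [48,70): 22 bp
  [70,80): 10 bp
  [80,84): 4 bp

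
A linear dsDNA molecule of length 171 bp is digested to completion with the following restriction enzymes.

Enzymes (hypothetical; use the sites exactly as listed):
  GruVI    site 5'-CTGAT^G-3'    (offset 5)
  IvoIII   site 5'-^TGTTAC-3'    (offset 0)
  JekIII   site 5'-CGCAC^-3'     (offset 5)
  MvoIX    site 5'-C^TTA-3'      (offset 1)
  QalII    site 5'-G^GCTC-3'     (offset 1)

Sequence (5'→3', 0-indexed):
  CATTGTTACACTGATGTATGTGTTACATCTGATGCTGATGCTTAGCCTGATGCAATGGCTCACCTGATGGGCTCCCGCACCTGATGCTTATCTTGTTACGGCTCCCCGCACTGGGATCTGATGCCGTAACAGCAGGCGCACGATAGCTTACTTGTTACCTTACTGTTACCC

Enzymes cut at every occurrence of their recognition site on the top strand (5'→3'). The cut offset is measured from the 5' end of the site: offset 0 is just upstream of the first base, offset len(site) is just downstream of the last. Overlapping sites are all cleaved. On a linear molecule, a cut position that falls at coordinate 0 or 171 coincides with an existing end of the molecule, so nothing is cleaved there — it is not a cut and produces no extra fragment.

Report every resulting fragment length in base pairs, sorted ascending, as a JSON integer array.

[2,2,2,3,4,5,5,5,6,6,6,6,7,7,8,10,10,11,11,11,12,13,19]

Scan for sites:
  GruVI (CTGATG, off=5): starts [10, 28, 34, 46, 63, 80, 117] → cuts [15, 33, 39, 51, 68, 85, 122]
  IvoIII (TGTTAC, off=0): starts [3, 20, 93, 152, 163] → cuts [3, 20, 93, 152, 163]
  JekIII (CGCAC, off=5): starts [75, 106, 136] → cuts [80, 111, 141]
  MvoIX (CTTA, off=1): starts [40, 86, 146, 158] → cuts [41, 87, 147, 159]
  QalII (GGCTC, off=1): starts [56, 69, 99] → cuts [57, 70, 100]

Pooled cuts: [3, 15, 20, 33, 39, 41, 51, 57, 68, 70, 80, 85, 87, 93, 100, 111, 122, 141, 147, 152, 159, 163]

Fragments:
  [0,3): 3 bp
  [3,15): 12 bp
  [15,20): 5 bp
  [20,33): 13 bp
  [33,39): 6 bp
  [39,41): 2 bp
  [41,51): 10 bp
  [51,57): 6 bp
  [57,68): 11 bp
  [68,70): 2 bp
  [70,80): 10 bp
  [80,85): 5 bp
  [85,87): 2 bp
  [87,93): 6 bp
  [93,100): 7 bp
  [100,111): 11 bp
  [111,122): 11 bp
  [122,141): 19 bp
  [141,147): 6 bp
  [147,152): 5 bp
  [152,159): 7 bp
  [159,163): 4 bp
  [163,171): 8 bp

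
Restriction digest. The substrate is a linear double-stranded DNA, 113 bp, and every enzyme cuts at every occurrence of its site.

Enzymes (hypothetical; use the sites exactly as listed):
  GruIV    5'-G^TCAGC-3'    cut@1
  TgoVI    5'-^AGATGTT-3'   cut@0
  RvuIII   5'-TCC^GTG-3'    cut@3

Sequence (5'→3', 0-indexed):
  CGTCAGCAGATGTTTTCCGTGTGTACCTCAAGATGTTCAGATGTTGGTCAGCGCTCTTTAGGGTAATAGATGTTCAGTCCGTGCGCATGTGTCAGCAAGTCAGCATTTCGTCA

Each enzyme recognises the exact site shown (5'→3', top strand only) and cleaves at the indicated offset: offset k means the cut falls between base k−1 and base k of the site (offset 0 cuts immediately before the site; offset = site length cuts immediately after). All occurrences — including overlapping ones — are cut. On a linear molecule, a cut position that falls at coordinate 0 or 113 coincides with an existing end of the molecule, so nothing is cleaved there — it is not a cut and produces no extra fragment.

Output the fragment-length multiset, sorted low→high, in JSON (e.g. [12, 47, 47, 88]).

Per-enzyme occurrences:
  GruIV (GTCAGC, off=1): starts [1, 46, 90, 98] → cuts [2, 47, 91, 99]
  TgoVI (AGATGTT, off=0): starts [7, 30, 38, 67] → cuts [7, 30, 38, 67]
  RvuIII (TCCGTG, off=3): starts [15, 77] → cuts [18, 80]

All cut coordinates (distinct, sorted): [2, 7, 18, 30, 38, 47, 67, 80, 91, 99]

Fragment lengths:
  [0,2): 2 bp
  [2,7): 5 bp
  [7,18): 11 bp
  [18,30): 12 bp
  [30,38): 8 bp
  [38,47): 9 bp
  [47,67): 20 bp
  [67,80): 13 bp
  [80,91): 11 bp
  [91,99): 8 bp
  [99,113): 14 bp

[2,5,8,8,9,11,11,12,13,14,20]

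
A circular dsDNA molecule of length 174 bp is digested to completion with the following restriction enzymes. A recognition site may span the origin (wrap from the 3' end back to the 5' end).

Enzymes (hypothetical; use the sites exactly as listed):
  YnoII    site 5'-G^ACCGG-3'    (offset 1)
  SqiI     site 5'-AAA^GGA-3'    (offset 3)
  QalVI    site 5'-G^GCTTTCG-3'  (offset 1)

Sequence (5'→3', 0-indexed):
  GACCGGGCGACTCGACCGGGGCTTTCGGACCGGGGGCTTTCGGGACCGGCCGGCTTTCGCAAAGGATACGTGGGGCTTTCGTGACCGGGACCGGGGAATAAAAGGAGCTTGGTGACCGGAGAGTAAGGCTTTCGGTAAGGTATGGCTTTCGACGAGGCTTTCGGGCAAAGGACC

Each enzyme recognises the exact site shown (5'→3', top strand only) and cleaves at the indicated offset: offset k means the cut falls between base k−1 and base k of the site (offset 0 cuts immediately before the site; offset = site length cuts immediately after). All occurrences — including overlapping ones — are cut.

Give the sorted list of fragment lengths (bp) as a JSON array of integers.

[6,6,6,7,8,8,9,9,11,11,11,12,13,13,13,14,17]

Per-enzyme occurrences:
  YnoII (GACCGG, off=1): starts [0, 13, 27, 43, 82, 88, 113] → cuts [1, 14, 28, 44, 83, 89, 114]
  SqiI (AAAGGA, off=3): starts [60, 100, 166] → cuts [63, 103, 169]
  QalVI (GGCTTTCG, off=1): starts [19, 34, 51, 73, 126, 143, 155] → cuts [20, 35, 52, 74, 127, 144, 156]

All cut coordinates (distinct, sorted): [1, 14, 20, 28, 35, 44, 52, 63, 74, 83, 89, 103, 114, 127, 144, 156, 169]

Fragments:
  1→14: 13 bp
  14→20: 6 bp
  20→28: 8 bp
  28→35: 7 bp
  35→44: 9 bp
  44→52: 8 bp
  52→63: 11 bp
  63→74: 11 bp
  74→83: 9 bp
  83→89: 6 bp
  89→103: 14 bp
  103→114: 11 bp
  114→127: 13 bp
  127→144: 17 bp
  144→156: 12 bp
  156→169: 13 bp
  169→1 (wrap): 174-169+1 = 6 bp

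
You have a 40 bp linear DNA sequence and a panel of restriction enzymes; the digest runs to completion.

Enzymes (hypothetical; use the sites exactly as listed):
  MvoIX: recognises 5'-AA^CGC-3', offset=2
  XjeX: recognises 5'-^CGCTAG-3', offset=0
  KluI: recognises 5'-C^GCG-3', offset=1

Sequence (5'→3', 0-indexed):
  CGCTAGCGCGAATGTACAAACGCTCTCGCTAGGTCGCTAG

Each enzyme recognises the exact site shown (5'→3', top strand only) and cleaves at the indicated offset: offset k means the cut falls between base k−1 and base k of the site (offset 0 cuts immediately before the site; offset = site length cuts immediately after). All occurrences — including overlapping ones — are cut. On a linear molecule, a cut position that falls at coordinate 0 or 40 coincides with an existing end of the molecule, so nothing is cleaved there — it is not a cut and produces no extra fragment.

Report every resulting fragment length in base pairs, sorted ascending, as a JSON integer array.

Per-enzyme occurrences:
  MvoIX (AACGC, off=2): starts [18] → cuts [20]
  XjeX (CGCTAG, off=0): starts [0, 26, 34] → cuts [26, 34] (position 0 is a terminus of the linear molecule — no cut)
  KluI (CGCG, off=1): starts [6] → cuts [7]

Pooled cuts: [7, 20, 26, 34]

Fragments:
  [0,7): 7 bp
  [7,20): 13 bp
  [20,26): 6 bp
  [26,34): 8 bp
  [34,40): 6 bp

[6,6,7,8,13]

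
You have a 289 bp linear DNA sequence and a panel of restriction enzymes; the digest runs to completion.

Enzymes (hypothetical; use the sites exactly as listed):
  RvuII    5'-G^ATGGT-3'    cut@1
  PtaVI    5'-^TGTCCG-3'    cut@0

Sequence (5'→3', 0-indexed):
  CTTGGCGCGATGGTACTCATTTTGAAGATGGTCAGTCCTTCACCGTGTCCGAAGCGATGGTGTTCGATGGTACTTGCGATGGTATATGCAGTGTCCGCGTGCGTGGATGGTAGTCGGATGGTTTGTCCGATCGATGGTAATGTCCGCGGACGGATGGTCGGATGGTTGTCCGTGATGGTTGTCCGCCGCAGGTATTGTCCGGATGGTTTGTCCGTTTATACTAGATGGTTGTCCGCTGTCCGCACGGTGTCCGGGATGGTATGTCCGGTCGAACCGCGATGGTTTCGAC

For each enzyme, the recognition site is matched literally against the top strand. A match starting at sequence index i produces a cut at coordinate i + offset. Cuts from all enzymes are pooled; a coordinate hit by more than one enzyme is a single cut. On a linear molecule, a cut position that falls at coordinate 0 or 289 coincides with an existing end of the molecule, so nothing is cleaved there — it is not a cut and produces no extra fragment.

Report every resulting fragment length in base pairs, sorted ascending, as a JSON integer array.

Per-enzyme occurrences:
  RvuII GATGGT/1: at [8, 26, 55, 65, 77, 105, 116, 132, 152, 160, 173, 201, 223, 254, 277] ⇒ [9, 27, 56, 66, 78, 106, 117, 133, 153, 161, 174, 202, 224, 255, 278]
  PtaVI TGTCCG/0: at [45, 91, 123, 140, 166, 179, 195, 208, 229, 236, 247, 261] ⇒ [45, 91, 123, 140, 166, 179, 195, 208, 229, 236, 247, 261]

All cut coordinates (distinct, sorted): [9, 27, 45, 56, 66, 78, 91, 106, 117, 123, 133, 140, 153, 161, 166, 174, 179, 195, 202, 208, 224, 229, 236, 247, 255, 261, 278]

Fragments:
  [0,9): 9 bp
  [9,27): 18 bp
  [27,45): 18 bp
  [45,56): 11 bp
  [56,66): 10 bp
  [66,78): 12 bp
  [78,91): 13 bp
  [91,106): 15 bp
  [106,117): 11 bp
  [117,123): 6 bp
  [123,133): 10 bp
  [133,140): 7 bp
  [140,153): 13 bp
  [153,161): 8 bp
  [161,166): 5 bp
  [166,174): 8 bp
  [174,179): 5 bp
  [179,195): 16 bp
  [195,202): 7 bp
  [202,208): 6 bp
  [208,224): 16 bp
  [224,229): 5 bp
  [229,236): 7 bp
  [236,247): 11 bp
  [247,255): 8 bp
  [255,261): 6 bp
  [261,278): 17 bp
  [278,289): 11 bp

[5,5,5,6,6,6,7,7,7,8,8,8,9,10,10,11,11,11,11,12,13,13,15,16,16,17,18,18]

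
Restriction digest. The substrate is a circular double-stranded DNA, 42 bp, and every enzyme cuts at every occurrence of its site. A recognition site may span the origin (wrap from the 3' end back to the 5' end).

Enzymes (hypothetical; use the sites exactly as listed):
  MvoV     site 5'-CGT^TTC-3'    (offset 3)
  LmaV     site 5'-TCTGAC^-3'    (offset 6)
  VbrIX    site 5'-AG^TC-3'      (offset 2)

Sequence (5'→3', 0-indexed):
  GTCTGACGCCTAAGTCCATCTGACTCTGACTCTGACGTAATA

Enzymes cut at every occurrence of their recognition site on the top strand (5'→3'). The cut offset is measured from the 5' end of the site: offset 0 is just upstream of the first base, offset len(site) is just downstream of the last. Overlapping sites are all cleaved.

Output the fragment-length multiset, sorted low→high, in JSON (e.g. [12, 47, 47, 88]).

[6,6,6,7,7,10]

Scan for sites:
  MvoV (CGTTTC, off=3): no sites
  LmaV (TCTGAC, off=6): starts [1, 18, 24, 30] → cuts [7, 24, 30, 36]
  VbrIX (AGTC, off=2): starts [12, 41] → cuts [1, 14]

Pooled cuts: [1, 7, 14, 24, 30, 36]

Fragment lengths:
  1→7: 6 bp
  7→14: 7 bp
  14→24: 10 bp
  24→30: 6 bp
  30→36: 6 bp
  36→1 (wrap): 42-36+1 = 7 bp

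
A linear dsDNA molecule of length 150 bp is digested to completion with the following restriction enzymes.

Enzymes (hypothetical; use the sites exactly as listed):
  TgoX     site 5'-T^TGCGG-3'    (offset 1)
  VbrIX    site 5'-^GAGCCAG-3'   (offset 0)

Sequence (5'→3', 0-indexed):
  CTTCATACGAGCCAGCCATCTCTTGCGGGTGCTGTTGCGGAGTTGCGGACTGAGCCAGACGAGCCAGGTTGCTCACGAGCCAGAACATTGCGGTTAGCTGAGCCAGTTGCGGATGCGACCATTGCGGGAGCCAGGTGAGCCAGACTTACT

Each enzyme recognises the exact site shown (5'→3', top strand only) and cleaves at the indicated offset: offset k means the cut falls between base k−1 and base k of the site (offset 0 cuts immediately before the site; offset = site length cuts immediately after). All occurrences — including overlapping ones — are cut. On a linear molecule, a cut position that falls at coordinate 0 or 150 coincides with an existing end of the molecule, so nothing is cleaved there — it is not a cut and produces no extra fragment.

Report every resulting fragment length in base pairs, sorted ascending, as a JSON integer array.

Scan for sites:
  TgoX (TTGCGG, off=1): starts [22, 34, 42, 87, 106, 121] → cuts [23, 35, 43, 88, 107, 122]
  VbrIX (GAGCCAG, off=0): starts [8, 51, 60, 76, 99, 127, 136] → cuts [8, 51, 60, 76, 99, 127, 136]

Pooled cuts: [8, 23, 35, 43, 51, 60, 76, 88, 99, 107, 122, 127, 136]

Fragment lengths:
  [0,8): 8 bp
  [8,23): 15 bp
  [23,35): 12 bp
  [35,43): 8 bp
  [43,51): 8 bp
  [51,60): 9 bp
  [60,76): 16 bp
  [76,88): 12 bp
  [88,99): 11 bp
  [99,107): 8 bp
  [107,122): 15 bp
  [122,127): 5 bp
  [127,136): 9 bp
  [136,150): 14 bp

[5,8,8,8,8,9,9,11,12,12,14,15,15,16]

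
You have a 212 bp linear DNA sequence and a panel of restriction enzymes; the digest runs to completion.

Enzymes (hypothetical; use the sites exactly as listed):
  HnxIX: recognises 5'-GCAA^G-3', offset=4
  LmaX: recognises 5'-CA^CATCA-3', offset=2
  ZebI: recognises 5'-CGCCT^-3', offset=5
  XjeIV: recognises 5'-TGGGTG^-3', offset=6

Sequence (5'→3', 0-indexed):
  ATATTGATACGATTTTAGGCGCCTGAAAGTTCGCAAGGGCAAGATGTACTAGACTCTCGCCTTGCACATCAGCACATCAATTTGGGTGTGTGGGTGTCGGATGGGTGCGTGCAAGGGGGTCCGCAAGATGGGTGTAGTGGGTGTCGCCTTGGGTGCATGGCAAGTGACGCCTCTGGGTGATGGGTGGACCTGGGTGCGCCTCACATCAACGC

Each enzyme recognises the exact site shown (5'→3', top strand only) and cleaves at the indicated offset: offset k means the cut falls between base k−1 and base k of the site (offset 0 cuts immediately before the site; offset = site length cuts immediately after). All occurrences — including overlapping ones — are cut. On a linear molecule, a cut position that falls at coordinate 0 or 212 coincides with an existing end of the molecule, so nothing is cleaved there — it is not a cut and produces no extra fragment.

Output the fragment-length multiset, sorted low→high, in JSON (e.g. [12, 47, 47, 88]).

Per-enzyme occurrences:
  HnxIX (GCAAG, off=4): starts [32, 38, 110, 122, 159] → cuts [36, 42, 114, 126, 163]
  LmaX (CACATCA, off=2): starts [64, 72, 201] → cuts [66, 74, 203]
  ZebI (CGCCT, off=5): starts [19, 57, 144, 167, 196] → cuts [24, 62, 149, 172, 201]
  XjeIV (TGGGTG, off=6): starts [82, 90, 101, 128, 137, 149, 173, 180, 190] → cuts [88, 96, 107, 134, 143, 155, 179, 186, 196]

Pooled cuts: [24, 36, 42, 62, 66, 74, 88, 96, 107, 114, 126, 134, 143, 149, 155, 163, 172, 179, 186, 196, 201, 203]

Fragments:
  [0,24): 24 bp
  [24,36): 12 bp
  [36,42): 6 bp
  [42,62): 20 bp
  [62,66): 4 bp
  [66,74): 8 bp
  [74,88): 14 bp
  [88,96): 8 bp
  [96,107): 11 bp
  [107,114): 7 bp
  [114,126): 12 bp
  [126,134): 8 bp
  [134,143): 9 bp
  [143,149): 6 bp
  [149,155): 6 bp
  [155,163): 8 bp
  [163,172): 9 bp
  [172,179): 7 bp
  [179,186): 7 bp
  [186,196): 10 bp
  [196,201): 5 bp
  [201,203): 2 bp
  [203,212): 9 bp

[2,4,5,6,6,6,7,7,7,8,8,8,8,9,9,9,10,11,12,12,14,20,24]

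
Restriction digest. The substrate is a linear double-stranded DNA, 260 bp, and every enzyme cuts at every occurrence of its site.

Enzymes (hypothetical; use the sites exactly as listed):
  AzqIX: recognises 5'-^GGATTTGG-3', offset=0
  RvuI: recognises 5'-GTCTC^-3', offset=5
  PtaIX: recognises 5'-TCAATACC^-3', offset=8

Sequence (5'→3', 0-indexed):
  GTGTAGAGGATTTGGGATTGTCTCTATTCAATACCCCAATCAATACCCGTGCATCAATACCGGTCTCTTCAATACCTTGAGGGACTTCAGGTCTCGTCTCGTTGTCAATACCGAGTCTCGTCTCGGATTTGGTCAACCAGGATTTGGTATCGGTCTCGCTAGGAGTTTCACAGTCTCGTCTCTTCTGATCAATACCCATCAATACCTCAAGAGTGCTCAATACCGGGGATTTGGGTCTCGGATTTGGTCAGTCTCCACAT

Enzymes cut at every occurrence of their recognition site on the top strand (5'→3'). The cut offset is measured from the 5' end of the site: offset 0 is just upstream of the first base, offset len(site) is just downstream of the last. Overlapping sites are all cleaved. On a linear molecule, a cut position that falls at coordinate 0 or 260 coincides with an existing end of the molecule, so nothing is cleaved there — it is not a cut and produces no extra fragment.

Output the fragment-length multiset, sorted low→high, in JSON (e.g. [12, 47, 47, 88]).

Scan for sites:
  AzqIX (GGATTTGG, off=0): starts [7, 124, 139, 226, 239] → cuts [7, 124, 139, 226, 239]
  RvuI (GTCTC, off=5): starts [19, 62, 90, 95, 114, 119, 152, 172, 177, 234, 250] → cuts [24, 67, 95, 100, 119, 124, 157, 177, 182, 239, 255]
  PtaIX (TCAATACC, off=8): starts [27, 39, 53, 68, 104, 188, 198, 216] → cuts [35, 47, 61, 76, 112, 196, 206, 224]

Pooled cuts: [7, 24, 35, 47, 61, 67, 76, 95, 100, 112, 119, 124, 139, 157, 177, 182, 196, 206, 224, 226, 239, 255]

Fragment lengths:
  [0,7): 7 bp
  [7,24): 17 bp
  [24,35): 11 bp
  [35,47): 12 bp
  [47,61): 14 bp
  [61,67): 6 bp
  [67,76): 9 bp
  [76,95): 19 bp
  [95,100): 5 bp
  [100,112): 12 bp
  [112,119): 7 bp
  [119,124): 5 bp
  [124,139): 15 bp
  [139,157): 18 bp
  [157,177): 20 bp
  [177,182): 5 bp
  [182,196): 14 bp
  [196,206): 10 bp
  [206,224): 18 bp
  [224,226): 2 bp
  [226,239): 13 bp
  [239,255): 16 bp
  [255,260): 5 bp

[2,5,5,5,5,6,7,7,9,10,11,12,12,13,14,14,15,16,17,18,18,19,20]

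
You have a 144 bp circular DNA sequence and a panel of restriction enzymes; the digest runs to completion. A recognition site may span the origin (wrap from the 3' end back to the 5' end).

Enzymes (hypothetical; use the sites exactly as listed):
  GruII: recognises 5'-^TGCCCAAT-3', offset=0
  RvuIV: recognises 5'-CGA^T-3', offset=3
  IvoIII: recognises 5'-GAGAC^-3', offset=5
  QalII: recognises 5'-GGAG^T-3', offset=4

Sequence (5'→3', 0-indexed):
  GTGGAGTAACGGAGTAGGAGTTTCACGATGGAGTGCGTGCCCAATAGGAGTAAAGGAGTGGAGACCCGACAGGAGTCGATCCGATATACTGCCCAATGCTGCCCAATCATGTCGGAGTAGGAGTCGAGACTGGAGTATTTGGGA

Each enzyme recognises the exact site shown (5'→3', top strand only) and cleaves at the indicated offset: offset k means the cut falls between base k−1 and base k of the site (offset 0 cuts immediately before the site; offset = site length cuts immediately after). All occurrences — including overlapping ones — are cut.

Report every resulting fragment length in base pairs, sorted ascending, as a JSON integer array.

Scan for sites:
  GruII TGCCCAAT/0: at [37, 89, 99] ⇒ [37, 89, 99]
  RvuIV CGAT/3: at [25, 76, 81] ⇒ [28, 79, 84]
  IvoIII GAGAC/5: at [60, 125] ⇒ [65, 130]
  QalII GGAGT/4: at [2, 10, 16, 29, 46, 54, 71, 113, 119, 131, 141] ⇒ [1, 6, 14, 20, 33, 50, 58, 75, 117, 123, 135]

Pooled cuts: [1, 6, 14, 20, 28, 33, 37, 50, 58, 65, 75, 79, 84, 89, 99, 117, 123, 130, 135]

Fragments:
  1→6: 5 bp
  6→14: 8 bp
  14→20: 6 bp
  20→28: 8 bp
  28→33: 5 bp
  33→37: 4 bp
  37→50: 13 bp
  50→58: 8 bp
  58→65: 7 bp
  65→75: 10 bp
  75→79: 4 bp
  79→84: 5 bp
  84→89: 5 bp
  89→99: 10 bp
  99→117: 18 bp
  117→123: 6 bp
  123→130: 7 bp
  130→135: 5 bp
  135→1 (wrap): 144-135+1 = 10 bp

[4,4,5,5,5,5,5,6,6,7,7,8,8,8,10,10,10,13,18]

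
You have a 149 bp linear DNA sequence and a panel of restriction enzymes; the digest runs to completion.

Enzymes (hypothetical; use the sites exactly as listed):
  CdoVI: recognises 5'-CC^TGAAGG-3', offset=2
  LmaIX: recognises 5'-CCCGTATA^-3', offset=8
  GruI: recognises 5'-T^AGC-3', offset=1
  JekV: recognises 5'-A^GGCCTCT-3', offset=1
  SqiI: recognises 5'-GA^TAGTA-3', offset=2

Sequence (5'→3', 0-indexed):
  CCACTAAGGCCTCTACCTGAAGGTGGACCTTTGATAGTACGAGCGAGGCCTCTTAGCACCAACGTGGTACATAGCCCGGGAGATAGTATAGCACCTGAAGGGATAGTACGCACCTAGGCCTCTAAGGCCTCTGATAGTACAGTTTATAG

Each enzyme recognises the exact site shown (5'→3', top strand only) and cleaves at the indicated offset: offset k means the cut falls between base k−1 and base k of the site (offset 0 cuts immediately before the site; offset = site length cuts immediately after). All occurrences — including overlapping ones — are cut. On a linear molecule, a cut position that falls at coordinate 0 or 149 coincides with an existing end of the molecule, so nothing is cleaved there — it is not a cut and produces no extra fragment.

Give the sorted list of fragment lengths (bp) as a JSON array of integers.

[6,6,7,8,8,9,9,10,11,12,13,15,17,18]

Site scan:
  CdoVI CCTGAAGG/2: at [15, 93] ⇒ [17, 95]
  LmaIX (CCCGTATA, off=8): no sites
  GruI TAGC/1: at [53, 71, 88] ⇒ [54, 72, 89]
  JekV AGGCCTCT/1: at [6, 45, 115, 124] ⇒ [7, 46, 116, 125]
  SqiI GATAGTA/2: at [32, 81, 101, 132] ⇒ [34, 83, 103, 134]

All cut coordinates (distinct, sorted): [7, 17, 34, 46, 54, 72, 83, 89, 95, 103, 116, 125, 134]

Fragment lengths:
  [0,7): 7 bp
  [7,17): 10 bp
  [17,34): 17 bp
  [34,46): 12 bp
  [46,54): 8 bp
  [54,72): 18 bp
  [72,83): 11 bp
  [83,89): 6 bp
  [89,95): 6 bp
  [95,103): 8 bp
  [103,116): 13 bp
  [116,125): 9 bp
  [125,134): 9 bp
  [134,149): 15 bp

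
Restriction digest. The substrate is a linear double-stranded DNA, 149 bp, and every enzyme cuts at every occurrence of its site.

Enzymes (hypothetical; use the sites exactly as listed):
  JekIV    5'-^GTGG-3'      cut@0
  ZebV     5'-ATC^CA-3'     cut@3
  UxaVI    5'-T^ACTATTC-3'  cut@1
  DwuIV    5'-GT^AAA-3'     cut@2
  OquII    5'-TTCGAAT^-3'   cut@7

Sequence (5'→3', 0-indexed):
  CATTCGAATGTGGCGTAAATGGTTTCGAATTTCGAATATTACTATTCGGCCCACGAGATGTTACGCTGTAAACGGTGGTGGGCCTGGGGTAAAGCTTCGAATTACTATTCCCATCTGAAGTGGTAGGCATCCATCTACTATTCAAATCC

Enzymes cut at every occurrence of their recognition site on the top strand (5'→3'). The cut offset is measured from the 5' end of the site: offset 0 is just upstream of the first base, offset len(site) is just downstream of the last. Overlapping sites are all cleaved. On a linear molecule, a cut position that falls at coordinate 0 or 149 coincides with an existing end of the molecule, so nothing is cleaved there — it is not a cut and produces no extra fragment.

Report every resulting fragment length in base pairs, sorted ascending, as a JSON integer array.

[1,3,3,5,5,7,7,9,12,12,13,13,14,16,29]

Scan for sites:
  JekIV GTGG/0: at [9, 74, 77, 119] ⇒ [9, 74, 77, 119]
  ZebV ATCCA/3: at [128] ⇒ [131]
  UxaVI TACTATTC/1: at [39, 102, 135] ⇒ [40, 103, 136]
  DwuIV GTAAA/2: at [14, 67, 88] ⇒ [16, 69, 90]
  OquII TTCGAAT/7: at [2, 23, 30, 95] ⇒ [9, 30, 37, 102]

All cut coordinates (distinct, sorted): [9, 16, 30, 37, 40, 69, 74, 77, 90, 102, 103, 119, 131, 136]

Fragments:
  [0,9): 9 bp
  [9,16): 7 bp
  [16,30): 14 bp
  [30,37): 7 bp
  [37,40): 3 bp
  [40,69): 29 bp
  [69,74): 5 bp
  [74,77): 3 bp
  [77,90): 13 bp
  [90,102): 12 bp
  [102,103): 1 bp
  [103,119): 16 bp
  [119,131): 12 bp
  [131,136): 5 bp
  [136,149): 13 bp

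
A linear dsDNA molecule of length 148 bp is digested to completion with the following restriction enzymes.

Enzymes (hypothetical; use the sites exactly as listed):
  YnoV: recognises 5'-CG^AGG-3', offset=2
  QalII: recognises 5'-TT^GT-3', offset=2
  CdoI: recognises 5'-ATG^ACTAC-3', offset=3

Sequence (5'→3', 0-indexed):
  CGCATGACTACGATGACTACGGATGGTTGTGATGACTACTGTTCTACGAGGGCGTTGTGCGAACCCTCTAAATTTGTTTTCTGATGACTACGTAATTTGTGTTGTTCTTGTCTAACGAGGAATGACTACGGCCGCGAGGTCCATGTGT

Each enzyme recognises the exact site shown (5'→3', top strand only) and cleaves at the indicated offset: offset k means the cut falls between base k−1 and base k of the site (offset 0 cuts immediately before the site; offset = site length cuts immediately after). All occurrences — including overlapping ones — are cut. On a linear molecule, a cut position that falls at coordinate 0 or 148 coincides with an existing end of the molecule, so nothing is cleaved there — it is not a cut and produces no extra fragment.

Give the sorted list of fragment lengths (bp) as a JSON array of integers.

[5,6,6,6,7,8,8,9,11,12,12,12,13,14,19]

Site scan:
  YnoV CGAGG/2: at [46, 115, 134] ⇒ [48, 117, 136]
  QalII TTGT/2: at [26, 54, 73, 96, 101, 107] ⇒ [28, 56, 75, 98, 103, 109]
  CdoI ATGACTAC/3: at [3, 12, 31, 83, 121] ⇒ [6, 15, 34, 86, 124]

All cut coordinates (distinct, sorted): [6, 15, 28, 34, 48, 56, 75, 86, 98, 103, 109, 117, 124, 136]

Fragments:
  [0,6): 6 bp
  [6,15): 9 bp
  [15,28): 13 bp
  [28,34): 6 bp
  [34,48): 14 bp
  [48,56): 8 bp
  [56,75): 19 bp
  [75,86): 11 bp
  [86,98): 12 bp
  [98,103): 5 bp
  [103,109): 6 bp
  [109,117): 8 bp
  [117,124): 7 bp
  [124,136): 12 bp
  [136,148): 12 bp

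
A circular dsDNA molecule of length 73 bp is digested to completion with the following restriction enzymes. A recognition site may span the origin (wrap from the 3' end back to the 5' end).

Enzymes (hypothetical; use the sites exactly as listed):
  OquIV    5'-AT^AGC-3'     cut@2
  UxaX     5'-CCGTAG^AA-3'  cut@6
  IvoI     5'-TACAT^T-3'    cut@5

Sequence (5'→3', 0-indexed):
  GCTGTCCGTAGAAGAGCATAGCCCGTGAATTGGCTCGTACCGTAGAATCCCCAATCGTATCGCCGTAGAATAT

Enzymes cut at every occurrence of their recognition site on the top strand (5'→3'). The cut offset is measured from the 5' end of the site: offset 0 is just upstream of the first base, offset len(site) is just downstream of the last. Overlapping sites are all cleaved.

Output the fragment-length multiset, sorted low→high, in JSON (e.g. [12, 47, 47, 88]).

[8,16,23,26]

Scan for sites:
  OquIV (ATAGC, off=2): starts [17] → cuts [19]
  UxaX (CCGTAGAA, off=6): starts [5, 39, 62] → cuts [11, 45, 68]
  IvoI (TACATT, off=5): no sites

Pooled cuts: [11, 19, 45, 68]

Fragment lengths:
  11→19: 8 bp
  19→45: 26 bp
  45→68: 23 bp
  68→11 (wrap): 73-68+11 = 16 bp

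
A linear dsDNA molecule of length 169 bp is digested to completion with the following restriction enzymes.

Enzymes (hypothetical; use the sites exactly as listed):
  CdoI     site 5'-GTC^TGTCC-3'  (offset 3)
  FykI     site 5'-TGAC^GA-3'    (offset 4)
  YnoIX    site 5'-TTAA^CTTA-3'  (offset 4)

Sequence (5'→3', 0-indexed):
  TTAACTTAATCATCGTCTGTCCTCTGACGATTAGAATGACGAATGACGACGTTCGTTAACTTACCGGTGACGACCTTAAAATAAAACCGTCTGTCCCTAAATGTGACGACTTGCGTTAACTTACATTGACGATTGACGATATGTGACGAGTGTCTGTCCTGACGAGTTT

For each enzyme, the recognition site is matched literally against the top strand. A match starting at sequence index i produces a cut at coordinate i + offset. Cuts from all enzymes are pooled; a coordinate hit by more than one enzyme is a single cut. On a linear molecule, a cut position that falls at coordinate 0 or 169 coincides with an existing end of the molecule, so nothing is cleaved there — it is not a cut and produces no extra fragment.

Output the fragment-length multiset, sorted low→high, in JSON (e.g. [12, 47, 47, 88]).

[4,6,7,7,7,9,10,11,11,12,12,12,12,13,16,20]

Scan for sites:
  CdoI (GTCTGTCC, off=3): starts [14, 88, 151] → cuts [17, 91, 154]
  FykI (TGACGA, off=4): starts [24, 36, 43, 67, 103, 126, 133, 143, 159] → cuts [28, 40, 47, 71, 107, 130, 137, 147, 163]
  YnoIX (TTAACTTA, off=4): starts [0, 55, 115] → cuts [4, 59, 119]

Pooled cuts: [4, 17, 28, 40, 47, 59, 71, 91, 107, 119, 130, 137, 147, 154, 163]

Fragment lengths:
  [0,4): 4 bp
  [4,17): 13 bp
  [17,28): 11 bp
  [28,40): 12 bp
  [40,47): 7 bp
  [47,59): 12 bp
  [59,71): 12 bp
  [71,91): 20 bp
  [91,107): 16 bp
  [107,119): 12 bp
  [119,130): 11 bp
  [130,137): 7 bp
  [137,147): 10 bp
  [147,154): 7 bp
  [154,163): 9 bp
  [163,169): 6 bp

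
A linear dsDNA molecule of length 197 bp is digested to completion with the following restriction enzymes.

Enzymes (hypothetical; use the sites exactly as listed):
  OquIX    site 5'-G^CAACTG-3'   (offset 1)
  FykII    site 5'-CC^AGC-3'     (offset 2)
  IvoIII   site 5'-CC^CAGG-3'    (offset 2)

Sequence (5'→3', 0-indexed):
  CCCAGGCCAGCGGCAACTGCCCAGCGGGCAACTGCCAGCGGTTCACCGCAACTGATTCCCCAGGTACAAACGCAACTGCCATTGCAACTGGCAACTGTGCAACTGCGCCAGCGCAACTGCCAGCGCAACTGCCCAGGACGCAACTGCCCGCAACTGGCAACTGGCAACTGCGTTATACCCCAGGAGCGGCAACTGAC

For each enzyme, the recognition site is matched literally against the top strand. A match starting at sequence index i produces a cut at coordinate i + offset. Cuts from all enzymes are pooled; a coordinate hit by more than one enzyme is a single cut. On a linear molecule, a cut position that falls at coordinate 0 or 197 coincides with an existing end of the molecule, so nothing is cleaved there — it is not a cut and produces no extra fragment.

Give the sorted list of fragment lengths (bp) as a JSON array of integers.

[2,4,4,5,6,6,7,7,7,7,8,8,8,8,8,9,9,10,10,12,12,12,12,16]

Site scan:
  OquIX GCAACTG/1: at [12, 27, 47, 71, 83, 90, 98, 112, 124, 139, 149, 156, 163, 188] ⇒ [13, 28, 48, 72, 84, 91, 99, 113, 125, 140, 150, 157, 164, 189]
  FykII CCAGC/2: at [6, 20, 34, 107, 119] ⇒ [8, 22, 36, 109, 121]
  IvoIII CCCAGG/2: at [0, 58, 131, 178] ⇒ [2, 60, 133, 180]

All cut coordinates (distinct, sorted): [2, 8, 13, 22, 28, 36, 48, 60, 72, 84, 91, 99, 109, 113, 121, 125, 133, 140, 150, 157, 164, 180, 189]

Fragment lengths:
  [0,2): 2 bp
  [2,8): 6 bp
  [8,13): 5 bp
  [13,22): 9 bp
  [22,28): 6 bp
  [28,36): 8 bp
  [36,48): 12 bp
  [48,60): 12 bp
  [60,72): 12 bp
  [72,84): 12 bp
  [84,91): 7 bp
  [91,99): 8 bp
  [99,109): 10 bp
  [109,113): 4 bp
  [113,121): 8 bp
  [121,125): 4 bp
  [125,133): 8 bp
  [133,140): 7 bp
  [140,150): 10 bp
  [150,157): 7 bp
  [157,164): 7 bp
  [164,180): 16 bp
  [180,189): 9 bp
  [189,197): 8 bp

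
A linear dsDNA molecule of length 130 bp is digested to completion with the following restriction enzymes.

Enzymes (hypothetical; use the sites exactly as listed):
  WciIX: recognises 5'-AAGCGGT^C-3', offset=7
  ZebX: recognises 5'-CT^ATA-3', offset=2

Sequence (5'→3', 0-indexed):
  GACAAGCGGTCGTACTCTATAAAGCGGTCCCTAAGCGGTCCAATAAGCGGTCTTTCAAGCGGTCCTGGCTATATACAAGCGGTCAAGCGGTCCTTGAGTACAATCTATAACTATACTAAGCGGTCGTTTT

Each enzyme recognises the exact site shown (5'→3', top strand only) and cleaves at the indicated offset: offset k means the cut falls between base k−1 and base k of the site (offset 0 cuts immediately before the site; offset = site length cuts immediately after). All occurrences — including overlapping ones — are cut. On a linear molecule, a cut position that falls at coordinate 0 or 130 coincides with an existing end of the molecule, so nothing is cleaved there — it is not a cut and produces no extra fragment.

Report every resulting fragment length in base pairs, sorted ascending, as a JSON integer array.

[6,6,7,8,8,10,10,11,12,12,12,13,15]

Per-enzyme occurrences:
  WciIX AAGCGGTC/7: at [3, 21, 32, 44, 56, 76, 84, 117] ⇒ [10, 28, 39, 51, 63, 83, 91, 124]
  ZebX CTATA/2: at [16, 68, 104, 110] ⇒ [18, 70, 106, 112]

Pooled cuts: [10, 18, 28, 39, 51, 63, 70, 83, 91, 106, 112, 124]

Fragment lengths:
  [0,10): 10 bp
  [10,18): 8 bp
  [18,28): 10 bp
  [28,39): 11 bp
  [39,51): 12 bp
  [51,63): 12 bp
  [63,70): 7 bp
  [70,83): 13 bp
  [83,91): 8 bp
  [91,106): 15 bp
  [106,112): 6 bp
  [112,124): 12 bp
  [124,130): 6 bp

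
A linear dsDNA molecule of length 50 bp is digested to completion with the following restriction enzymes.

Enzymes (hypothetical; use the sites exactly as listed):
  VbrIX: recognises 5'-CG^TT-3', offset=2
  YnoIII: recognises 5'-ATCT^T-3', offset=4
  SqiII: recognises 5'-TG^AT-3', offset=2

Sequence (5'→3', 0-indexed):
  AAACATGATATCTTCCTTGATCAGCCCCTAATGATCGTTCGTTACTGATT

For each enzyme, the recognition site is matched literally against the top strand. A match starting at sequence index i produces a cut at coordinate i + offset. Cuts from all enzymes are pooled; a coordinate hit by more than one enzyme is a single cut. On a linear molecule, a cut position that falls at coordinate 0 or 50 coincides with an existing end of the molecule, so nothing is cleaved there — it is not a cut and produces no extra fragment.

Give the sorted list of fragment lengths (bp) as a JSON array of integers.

[3,4,4,6,6,6,7,14]

Site scan:
  VbrIX CGTT/2: at [35, 39] ⇒ [37, 41]
  YnoIII ATCTT/4: at [9] ⇒ [13]
  SqiII TGAT/2: at [5, 17, 31, 45] ⇒ [7, 19, 33, 47]

All cut coordinates (distinct, sorted): [7, 13, 19, 33, 37, 41, 47]

Fragment lengths:
  [0,7): 7 bp
  [7,13): 6 bp
  [13,19): 6 bp
  [19,33): 14 bp
  [33,37): 4 bp
  [37,41): 4 bp
  [41,47): 6 bp
  [47,50): 3 bp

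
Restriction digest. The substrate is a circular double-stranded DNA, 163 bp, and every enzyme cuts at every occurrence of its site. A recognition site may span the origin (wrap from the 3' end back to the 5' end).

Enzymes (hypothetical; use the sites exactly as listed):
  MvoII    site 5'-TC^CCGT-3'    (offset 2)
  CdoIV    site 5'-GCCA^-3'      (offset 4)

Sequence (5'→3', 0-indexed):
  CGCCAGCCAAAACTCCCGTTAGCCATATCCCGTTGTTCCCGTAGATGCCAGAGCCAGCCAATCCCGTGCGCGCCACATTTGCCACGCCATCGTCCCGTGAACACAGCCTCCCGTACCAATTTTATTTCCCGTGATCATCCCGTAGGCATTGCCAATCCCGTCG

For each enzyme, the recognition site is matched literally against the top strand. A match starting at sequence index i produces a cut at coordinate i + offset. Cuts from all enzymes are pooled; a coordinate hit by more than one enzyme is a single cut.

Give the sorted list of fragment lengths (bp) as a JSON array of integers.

Per-enzyme occurrences:
  MvoII (TCCCGT, off=2): starts [13, 27, 36, 61, 92, 108, 126, 137, 155] → cuts [15, 29, 38, 63, 94, 110, 128, 139, 157]
  CdoIV (GCCA, off=4): starts [1, 5, 21, 46, 52, 56, 71, 80, 85, 150] → cuts [5, 9, 25, 50, 56, 60, 75, 84, 89, 154]

All cut coordinates (distinct, sorted): [5, 9, 15, 25, 29, 38, 50, 56, 60, 63, 75, 84, 89, 94, 110, 128, 139, 154, 157]

Fragments:
  5→9: 4 bp
  9→15: 6 bp
  15→25: 10 bp
  25→29: 4 bp
  29→38: 9 bp
  38→50: 12 bp
  50→56: 6 bp
  56→60: 4 bp
  60→63: 3 bp
  63→75: 12 bp
  75→84: 9 bp
  84→89: 5 bp
  89→94: 5 bp
  94→110: 16 bp
  110→128: 18 bp
  128→139: 11 bp
  139→154: 15 bp
  154→157: 3 bp
  157→5 (wrap): 163-157+5 = 11 bp

[3,3,4,4,4,5,5,6,6,9,9,10,11,11,12,12,15,16,18]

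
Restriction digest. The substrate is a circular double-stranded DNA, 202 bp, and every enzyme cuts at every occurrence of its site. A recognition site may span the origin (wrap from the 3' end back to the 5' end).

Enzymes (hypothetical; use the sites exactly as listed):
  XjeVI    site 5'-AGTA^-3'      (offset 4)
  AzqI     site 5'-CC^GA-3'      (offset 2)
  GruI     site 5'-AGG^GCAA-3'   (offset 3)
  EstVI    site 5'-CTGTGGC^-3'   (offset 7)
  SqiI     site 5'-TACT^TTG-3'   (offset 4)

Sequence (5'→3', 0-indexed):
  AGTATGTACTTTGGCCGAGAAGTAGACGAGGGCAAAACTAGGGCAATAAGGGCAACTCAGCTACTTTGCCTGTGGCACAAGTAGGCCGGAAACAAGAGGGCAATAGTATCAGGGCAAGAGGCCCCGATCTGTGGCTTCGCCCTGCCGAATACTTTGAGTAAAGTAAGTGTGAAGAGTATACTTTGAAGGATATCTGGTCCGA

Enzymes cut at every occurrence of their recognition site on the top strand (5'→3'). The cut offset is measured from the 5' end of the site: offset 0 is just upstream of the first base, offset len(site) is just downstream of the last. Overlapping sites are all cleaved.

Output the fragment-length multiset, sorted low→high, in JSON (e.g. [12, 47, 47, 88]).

Per-enzyme occurrences:
  XjeVI AGTA/4: at [0, 20, 79, 104, 156, 161, 174] ⇒ [4, 24, 83, 108, 160, 165, 178]
  AzqI CCGA/2: at [14, 123, 144, 198] ⇒ [16, 125, 146, 200]
  GruI AGGGCAA/3: at [28, 39, 48, 96, 110] ⇒ [31, 42, 51, 99, 113]
  EstVI CTGTGGC/7: at [69, 128] ⇒ [76, 135]
  SqiI TACTTTG/4: at [6, 61, 149, 178] ⇒ [10, 65, 153, 182]

Pooled cuts: [4, 10, 16, 24, 31, 42, 51, 65, 76, 83, 99, 108, 113, 125, 135, 146, 153, 160, 165, 178, 182, 200]

Fragment lengths:
  4→10: 6 bp
  10→16: 6 bp
  16→24: 8 bp
  24→31: 7 bp
  31→42: 11 bp
  42→51: 9 bp
  51→65: 14 bp
  65→76: 11 bp
  76→83: 7 bp
  83→99: 16 bp
  99→108: 9 bp
  108→113: 5 bp
  113→125: 12 bp
  125→135: 10 bp
  135→146: 11 bp
  146→153: 7 bp
  153→160: 7 bp
  160→165: 5 bp
  165→178: 13 bp
  178→182: 4 bp
  182→200: 18 bp
  200→4 (wrap): 202-200+4 = 6 bp

[4,5,5,6,6,6,7,7,7,7,8,9,9,10,11,11,11,12,13,14,16,18]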